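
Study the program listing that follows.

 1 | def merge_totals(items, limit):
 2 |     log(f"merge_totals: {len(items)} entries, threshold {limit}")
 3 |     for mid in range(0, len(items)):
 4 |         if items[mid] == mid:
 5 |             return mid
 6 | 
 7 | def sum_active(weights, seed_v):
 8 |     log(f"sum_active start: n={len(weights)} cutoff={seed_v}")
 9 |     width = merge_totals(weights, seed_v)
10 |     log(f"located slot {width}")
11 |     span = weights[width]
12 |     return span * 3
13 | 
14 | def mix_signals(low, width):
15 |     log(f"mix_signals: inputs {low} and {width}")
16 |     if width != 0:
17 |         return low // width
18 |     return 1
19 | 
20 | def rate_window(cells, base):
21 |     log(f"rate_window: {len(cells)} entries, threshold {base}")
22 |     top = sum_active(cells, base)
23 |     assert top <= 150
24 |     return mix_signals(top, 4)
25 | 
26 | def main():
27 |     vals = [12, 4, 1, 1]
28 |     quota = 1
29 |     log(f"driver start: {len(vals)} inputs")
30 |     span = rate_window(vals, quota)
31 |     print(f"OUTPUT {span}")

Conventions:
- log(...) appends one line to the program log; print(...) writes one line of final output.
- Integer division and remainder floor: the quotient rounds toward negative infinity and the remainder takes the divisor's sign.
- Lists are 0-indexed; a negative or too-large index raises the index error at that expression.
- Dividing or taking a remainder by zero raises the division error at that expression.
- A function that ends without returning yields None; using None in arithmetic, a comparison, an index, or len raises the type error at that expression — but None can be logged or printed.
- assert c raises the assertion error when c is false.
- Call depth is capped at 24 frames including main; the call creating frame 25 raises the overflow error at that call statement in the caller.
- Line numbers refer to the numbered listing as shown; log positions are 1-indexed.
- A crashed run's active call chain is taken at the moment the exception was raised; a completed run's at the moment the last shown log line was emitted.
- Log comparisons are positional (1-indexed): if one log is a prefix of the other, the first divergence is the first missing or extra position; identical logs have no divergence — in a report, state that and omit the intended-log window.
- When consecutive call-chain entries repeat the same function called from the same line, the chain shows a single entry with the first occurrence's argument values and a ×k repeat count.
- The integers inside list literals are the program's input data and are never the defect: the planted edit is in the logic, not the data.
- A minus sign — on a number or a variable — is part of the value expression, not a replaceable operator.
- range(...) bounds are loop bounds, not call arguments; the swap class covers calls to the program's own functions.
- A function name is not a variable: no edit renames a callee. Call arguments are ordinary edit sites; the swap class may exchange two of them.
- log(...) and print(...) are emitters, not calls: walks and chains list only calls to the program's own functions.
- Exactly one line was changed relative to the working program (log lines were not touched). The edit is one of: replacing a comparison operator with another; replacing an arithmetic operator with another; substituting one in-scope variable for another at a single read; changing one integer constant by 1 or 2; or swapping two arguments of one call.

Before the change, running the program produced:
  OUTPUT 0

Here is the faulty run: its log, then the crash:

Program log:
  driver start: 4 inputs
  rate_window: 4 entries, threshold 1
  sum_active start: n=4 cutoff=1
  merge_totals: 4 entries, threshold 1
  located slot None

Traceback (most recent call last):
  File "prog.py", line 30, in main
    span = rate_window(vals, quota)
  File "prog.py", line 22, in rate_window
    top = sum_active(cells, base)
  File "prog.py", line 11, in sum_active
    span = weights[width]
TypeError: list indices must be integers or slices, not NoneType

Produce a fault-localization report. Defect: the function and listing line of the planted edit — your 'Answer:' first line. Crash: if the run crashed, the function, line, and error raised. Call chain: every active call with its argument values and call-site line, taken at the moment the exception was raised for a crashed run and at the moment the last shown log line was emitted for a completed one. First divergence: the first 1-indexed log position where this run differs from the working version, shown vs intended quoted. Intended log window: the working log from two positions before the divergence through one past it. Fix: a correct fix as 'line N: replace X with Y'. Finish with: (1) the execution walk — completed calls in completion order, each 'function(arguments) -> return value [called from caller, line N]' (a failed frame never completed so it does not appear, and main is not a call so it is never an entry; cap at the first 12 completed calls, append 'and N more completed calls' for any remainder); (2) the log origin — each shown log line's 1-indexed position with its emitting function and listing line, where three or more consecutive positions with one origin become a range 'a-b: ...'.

Answer: the defect is in merge_totals at line 4.
Key observation: The earliest visible damage is log position 5 — 'located slot None' rather than the intended 'located slot 2'.
Crash: sum_active, line 11, TypeError.
Call chain: main -> rate_window([12, 4, 1, 1], 1) (called at line 30) -> sum_active([12, 4, 1, 1], 1) (called at line 22).
First divergence: position 5 — shown 'located slot None', intended 'located slot 2'.
Intended log window:
  3: sum_active start: n=4 cutoff=1
  4: merge_totals: 4 entries, threshold 1
  5: located slot 2
  6: mix_signals: inputs 3 and 4
Execution walk:
  merge_totals([12, 4, 1, 1], 1) -> None  [called from sum_active, line 9]
Log origins:
  1: logged in main at line 29
  2: logged in rate_window at line 21
  3: logged in sum_active at line 8
  4: logged in merge_totals at line 2
  5: logged in sum_active at line 10
A correct fix: line 4: replace `items[mid] == mid` with `items[mid] == limit`.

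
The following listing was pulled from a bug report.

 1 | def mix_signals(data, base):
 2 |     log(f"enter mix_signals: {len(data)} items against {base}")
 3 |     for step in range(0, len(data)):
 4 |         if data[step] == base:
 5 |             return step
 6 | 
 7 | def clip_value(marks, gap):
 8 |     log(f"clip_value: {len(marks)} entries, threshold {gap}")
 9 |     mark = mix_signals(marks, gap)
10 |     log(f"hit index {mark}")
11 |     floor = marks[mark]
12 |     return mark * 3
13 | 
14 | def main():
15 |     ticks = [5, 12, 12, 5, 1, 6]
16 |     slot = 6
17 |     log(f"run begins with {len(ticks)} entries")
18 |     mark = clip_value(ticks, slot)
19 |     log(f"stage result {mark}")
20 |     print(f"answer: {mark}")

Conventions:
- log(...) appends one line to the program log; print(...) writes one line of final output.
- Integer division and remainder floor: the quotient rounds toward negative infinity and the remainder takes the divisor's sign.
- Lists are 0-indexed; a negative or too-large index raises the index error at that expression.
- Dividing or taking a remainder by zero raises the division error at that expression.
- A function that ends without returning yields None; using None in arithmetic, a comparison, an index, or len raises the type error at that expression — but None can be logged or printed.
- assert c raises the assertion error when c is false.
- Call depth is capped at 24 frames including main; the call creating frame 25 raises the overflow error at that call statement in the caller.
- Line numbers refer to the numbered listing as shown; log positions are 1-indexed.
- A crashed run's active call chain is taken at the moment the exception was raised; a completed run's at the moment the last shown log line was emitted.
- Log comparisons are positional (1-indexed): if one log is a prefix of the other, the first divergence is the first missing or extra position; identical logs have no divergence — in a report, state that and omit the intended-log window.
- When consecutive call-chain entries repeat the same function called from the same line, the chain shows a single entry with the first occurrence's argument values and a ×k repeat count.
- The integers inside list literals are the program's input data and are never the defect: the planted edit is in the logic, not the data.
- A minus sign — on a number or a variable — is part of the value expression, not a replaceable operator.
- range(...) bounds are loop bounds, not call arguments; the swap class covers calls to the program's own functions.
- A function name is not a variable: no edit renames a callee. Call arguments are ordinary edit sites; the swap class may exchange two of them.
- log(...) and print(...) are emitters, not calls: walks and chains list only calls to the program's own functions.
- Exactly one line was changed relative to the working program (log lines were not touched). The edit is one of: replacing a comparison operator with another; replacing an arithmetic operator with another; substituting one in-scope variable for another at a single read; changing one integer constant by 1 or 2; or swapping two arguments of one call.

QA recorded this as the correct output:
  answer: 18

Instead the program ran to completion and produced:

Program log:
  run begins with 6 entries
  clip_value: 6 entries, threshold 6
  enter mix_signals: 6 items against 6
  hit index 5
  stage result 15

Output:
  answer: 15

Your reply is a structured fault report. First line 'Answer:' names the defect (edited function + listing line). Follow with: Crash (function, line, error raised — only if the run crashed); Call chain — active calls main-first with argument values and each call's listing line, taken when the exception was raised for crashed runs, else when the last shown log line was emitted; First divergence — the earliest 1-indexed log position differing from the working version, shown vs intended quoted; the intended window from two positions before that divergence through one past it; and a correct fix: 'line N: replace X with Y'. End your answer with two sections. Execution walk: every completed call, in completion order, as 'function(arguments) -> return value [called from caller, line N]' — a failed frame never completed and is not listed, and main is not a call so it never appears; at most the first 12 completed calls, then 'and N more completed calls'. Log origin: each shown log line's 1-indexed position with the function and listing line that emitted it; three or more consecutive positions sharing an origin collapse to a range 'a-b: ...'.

Answer: the defect is in clip_value at line 12.
Key observation: The log first diverges at position 5: the faulty run prints 'stage result 15' where the working version prints 'stage result 18'.
Call chain: main.
First divergence: position 5 — the shown line 'stage result 15' should read 'stage result 18'.
Intended log window:
  3: enter mix_signals: 6 items against 6
  4: hit index 5
  5: stage result 18
Execution walk:
  mix_signals([5, 12, 12, 5, 1, 6], 6) -> 5  [called from clip_value, line 9]
  clip_value([5, 12, 12, 5, 1, 6], 6) -> 15  [called from main, line 18]
Log origins:
  1: from main, line 17
  2: from clip_value, line 8
  3: from mix_signals, line 2
  4: from clip_value, line 10
  5: from main, line 19
A correct fix: line 12: replace `mark` with `floor`.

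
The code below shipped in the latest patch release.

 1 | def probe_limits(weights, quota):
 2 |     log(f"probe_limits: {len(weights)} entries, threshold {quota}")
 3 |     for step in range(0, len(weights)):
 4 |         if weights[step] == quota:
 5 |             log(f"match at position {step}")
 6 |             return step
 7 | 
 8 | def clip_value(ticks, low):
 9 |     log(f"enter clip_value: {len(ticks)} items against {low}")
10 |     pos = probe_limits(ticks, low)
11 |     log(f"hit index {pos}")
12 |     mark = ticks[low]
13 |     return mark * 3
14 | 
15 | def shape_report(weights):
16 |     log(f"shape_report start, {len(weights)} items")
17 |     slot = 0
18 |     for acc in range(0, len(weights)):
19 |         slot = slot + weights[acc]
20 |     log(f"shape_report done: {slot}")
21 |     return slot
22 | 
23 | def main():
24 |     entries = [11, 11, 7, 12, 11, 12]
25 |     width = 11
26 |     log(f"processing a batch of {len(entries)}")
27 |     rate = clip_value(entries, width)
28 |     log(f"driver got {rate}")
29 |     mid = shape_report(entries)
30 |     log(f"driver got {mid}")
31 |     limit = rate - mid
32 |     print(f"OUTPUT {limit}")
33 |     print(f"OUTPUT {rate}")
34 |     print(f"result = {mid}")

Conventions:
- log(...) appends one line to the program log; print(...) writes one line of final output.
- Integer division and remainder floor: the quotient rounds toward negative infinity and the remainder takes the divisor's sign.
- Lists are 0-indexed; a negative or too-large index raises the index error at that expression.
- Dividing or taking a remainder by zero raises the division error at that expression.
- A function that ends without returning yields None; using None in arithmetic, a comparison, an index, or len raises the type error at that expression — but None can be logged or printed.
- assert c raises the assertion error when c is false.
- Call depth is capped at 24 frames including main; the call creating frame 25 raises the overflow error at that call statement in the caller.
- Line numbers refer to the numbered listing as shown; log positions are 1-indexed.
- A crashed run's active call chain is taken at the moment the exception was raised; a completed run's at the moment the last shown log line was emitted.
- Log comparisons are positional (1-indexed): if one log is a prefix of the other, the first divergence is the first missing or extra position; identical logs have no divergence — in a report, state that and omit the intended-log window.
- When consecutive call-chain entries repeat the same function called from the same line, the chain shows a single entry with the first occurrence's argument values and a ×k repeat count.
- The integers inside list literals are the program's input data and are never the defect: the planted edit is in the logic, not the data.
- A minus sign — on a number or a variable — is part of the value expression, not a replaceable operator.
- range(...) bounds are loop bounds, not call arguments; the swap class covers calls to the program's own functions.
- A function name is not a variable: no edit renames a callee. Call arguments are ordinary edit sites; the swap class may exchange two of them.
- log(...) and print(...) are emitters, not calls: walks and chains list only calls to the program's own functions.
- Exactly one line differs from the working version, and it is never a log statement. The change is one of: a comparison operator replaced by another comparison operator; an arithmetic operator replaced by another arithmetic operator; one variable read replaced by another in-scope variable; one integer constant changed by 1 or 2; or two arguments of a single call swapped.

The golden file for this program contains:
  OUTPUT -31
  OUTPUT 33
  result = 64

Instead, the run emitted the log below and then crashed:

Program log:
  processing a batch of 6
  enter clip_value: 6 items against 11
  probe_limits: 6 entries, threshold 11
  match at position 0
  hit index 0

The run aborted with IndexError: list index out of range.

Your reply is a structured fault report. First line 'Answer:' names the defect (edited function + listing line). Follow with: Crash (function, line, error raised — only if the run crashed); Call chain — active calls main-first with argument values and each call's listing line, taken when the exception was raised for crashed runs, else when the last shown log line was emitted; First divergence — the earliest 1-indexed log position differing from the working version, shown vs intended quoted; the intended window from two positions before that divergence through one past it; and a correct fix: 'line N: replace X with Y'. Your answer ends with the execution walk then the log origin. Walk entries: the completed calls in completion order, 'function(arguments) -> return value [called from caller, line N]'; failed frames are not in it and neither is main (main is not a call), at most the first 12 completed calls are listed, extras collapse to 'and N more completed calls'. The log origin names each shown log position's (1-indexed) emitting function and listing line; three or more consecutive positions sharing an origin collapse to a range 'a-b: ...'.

Answer: the defect is in clip_value at line 12.
Key observation: A complete run would log 'driver got 33' next, but this one stopped at 5 lines.
Crash: clip_value, line 12, IndexError.
Call chain: main -> clip_value([11, 11, 7, 12, 11, 12], 11) (called at line 27).
First divergence: position 6; the shown log stops at 5 lines while the working version next logs 'driver got 33'.
Intended log window:
  4: match at position 0
  5: hit index 0
  6: driver got 33
  7: shape_report start, 6 items
Execution walk:
  probe_limits([11, 11, 7, 12, 11, 12], 11) -> 0  [called from clip_value, line 10]
Log origins:
  1: logged in main at line 26
  2: logged in clip_value at line 9
  3: logged in probe_limits at line 2
  4: logged in probe_limits at line 5
  5: logged in clip_value at line 11
A correct fix: line 12: replace `low` with `pos`.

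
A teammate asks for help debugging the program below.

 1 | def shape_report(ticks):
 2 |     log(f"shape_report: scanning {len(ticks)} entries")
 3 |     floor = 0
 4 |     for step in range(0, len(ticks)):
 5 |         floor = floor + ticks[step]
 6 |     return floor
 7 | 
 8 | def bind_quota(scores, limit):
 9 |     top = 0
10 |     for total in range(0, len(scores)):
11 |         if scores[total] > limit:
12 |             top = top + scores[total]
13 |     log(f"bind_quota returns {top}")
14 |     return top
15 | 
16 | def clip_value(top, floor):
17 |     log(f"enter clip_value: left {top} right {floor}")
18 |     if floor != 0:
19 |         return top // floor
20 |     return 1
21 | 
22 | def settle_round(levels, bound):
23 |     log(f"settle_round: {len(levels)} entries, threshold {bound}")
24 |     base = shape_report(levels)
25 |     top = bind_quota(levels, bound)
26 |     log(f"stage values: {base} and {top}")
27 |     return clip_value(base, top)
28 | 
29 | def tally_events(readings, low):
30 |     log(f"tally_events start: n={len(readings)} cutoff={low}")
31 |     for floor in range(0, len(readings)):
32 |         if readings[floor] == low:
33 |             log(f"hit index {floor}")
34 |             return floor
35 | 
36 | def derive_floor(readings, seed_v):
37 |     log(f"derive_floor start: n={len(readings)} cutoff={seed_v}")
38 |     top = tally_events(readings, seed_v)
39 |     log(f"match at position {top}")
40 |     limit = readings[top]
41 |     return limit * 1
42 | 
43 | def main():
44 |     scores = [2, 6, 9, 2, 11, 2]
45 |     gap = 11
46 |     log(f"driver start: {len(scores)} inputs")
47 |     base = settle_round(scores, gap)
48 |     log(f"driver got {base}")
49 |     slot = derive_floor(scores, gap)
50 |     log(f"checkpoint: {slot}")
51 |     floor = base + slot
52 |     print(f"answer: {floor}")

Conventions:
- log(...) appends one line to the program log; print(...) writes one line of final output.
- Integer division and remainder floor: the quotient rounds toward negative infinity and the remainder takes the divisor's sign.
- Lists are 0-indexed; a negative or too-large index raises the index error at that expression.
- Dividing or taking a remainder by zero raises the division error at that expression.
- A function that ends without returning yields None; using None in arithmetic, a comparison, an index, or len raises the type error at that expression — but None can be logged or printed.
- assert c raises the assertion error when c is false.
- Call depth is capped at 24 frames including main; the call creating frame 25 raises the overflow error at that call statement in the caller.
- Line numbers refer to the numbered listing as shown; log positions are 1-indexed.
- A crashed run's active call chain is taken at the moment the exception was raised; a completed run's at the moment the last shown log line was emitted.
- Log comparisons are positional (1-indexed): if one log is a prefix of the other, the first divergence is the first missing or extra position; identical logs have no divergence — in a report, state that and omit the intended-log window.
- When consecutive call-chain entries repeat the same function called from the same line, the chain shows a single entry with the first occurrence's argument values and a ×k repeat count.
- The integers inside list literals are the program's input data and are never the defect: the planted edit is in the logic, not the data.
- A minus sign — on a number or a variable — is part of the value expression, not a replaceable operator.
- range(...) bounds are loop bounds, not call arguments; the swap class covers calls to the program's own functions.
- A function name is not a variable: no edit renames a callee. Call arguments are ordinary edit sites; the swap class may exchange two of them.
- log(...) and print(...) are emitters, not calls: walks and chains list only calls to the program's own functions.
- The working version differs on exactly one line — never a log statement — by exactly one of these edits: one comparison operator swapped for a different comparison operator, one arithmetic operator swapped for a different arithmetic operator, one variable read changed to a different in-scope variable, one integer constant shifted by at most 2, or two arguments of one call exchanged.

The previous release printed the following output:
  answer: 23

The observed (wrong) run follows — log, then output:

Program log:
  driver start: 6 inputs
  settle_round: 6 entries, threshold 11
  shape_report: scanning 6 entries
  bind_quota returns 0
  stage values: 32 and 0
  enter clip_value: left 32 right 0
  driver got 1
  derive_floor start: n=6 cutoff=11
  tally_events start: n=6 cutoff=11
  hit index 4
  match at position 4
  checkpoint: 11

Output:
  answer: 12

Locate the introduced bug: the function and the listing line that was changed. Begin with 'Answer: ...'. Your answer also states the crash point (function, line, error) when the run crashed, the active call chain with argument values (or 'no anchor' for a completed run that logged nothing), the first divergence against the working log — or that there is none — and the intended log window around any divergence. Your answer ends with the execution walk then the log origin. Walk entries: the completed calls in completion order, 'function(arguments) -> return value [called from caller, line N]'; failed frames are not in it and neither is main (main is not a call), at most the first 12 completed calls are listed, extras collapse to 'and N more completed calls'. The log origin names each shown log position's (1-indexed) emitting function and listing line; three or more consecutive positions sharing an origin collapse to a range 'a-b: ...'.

Answer: the defect is in derive_floor at line 41.
The tell: Everything matches until log position 12, which reads 'checkpoint: 11' in place of 'checkpoint: 22'.
Call chain: main.
First divergence: position 12 — the shown line 'checkpoint: 11' should read 'checkpoint: 22'.
Intended log window:
  10: hit index 4
  11: match at position 4
  12: checkpoint: 22
Execution walk:
  shape_report([2, 6, 9, 2, 11, 2]) -> 32  [called from settle_round, line 24]
  bind_quota([2, 6, 9, 2, 11, 2], 11) -> 0  [called from settle_round, line 25]
  clip_value(32, 0) -> 1  [called from settle_round, line 27]
  settle_round([2, 6, 9, 2, 11, 2], 11) -> 1  [called from main, line 47]
  tally_events([2, 6, 9, 2, 11, 2], 11) -> 4  [called from derive_floor, line 38]
  derive_floor([2, 6, 9, 2, 11, 2], 11) -> 11  [called from main, line 49]
Log origin:
  1: logged in main at line 46
  2: logged in settle_round at line 23
  3: logged in shape_report at line 2
  4: logged in bind_quota at line 13
  5: logged in settle_round at line 26
  6: logged in clip_value at line 17
  7: logged in main at line 48
  8: logged in derive_floor at line 37
  9: logged in tally_events at line 30
  10: logged in tally_events at line 33
  11: logged in derive_floor at line 39
  12: logged in main at line 50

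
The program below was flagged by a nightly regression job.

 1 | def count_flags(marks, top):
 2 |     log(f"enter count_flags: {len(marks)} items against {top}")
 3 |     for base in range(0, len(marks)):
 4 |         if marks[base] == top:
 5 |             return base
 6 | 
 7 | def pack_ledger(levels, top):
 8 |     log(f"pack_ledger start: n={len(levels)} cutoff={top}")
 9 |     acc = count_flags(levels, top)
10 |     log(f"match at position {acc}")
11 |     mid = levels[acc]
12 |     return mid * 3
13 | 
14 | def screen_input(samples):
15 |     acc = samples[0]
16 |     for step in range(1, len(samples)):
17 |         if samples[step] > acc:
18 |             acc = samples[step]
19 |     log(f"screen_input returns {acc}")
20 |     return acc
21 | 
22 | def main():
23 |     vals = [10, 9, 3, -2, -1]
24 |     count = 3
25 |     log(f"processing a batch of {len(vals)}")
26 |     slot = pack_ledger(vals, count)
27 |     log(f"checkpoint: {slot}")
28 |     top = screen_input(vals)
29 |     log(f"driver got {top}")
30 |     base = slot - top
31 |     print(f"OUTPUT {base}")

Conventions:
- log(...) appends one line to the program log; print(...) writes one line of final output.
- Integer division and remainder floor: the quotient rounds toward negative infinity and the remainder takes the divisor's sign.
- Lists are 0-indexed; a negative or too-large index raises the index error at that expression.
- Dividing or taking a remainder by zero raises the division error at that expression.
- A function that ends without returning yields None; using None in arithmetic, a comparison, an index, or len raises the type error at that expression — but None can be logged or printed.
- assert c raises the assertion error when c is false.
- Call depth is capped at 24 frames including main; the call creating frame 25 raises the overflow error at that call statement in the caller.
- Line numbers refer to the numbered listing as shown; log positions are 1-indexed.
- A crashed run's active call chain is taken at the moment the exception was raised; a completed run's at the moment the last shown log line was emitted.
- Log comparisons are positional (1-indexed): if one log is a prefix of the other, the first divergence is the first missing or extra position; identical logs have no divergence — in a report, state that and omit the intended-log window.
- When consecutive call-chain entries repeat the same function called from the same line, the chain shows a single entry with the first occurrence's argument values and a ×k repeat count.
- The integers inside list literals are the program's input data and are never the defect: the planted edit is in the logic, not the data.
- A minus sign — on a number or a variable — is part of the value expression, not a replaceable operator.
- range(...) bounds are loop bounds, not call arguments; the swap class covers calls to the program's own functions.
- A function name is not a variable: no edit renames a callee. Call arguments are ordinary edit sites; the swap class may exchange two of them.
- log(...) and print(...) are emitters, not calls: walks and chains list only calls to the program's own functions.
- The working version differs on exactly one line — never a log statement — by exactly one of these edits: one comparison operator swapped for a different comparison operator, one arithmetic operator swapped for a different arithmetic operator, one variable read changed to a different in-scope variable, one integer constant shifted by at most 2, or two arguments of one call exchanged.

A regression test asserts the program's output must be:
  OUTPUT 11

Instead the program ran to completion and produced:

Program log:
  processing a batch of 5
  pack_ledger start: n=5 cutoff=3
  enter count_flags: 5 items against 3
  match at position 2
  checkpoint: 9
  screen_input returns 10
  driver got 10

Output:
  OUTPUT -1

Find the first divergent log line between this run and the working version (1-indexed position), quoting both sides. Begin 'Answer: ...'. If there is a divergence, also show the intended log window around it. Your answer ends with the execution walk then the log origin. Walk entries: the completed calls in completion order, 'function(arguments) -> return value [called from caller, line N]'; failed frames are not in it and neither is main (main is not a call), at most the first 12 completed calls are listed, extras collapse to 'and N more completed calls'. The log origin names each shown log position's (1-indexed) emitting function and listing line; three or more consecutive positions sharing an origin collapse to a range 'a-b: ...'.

Answer: position 6; shown 'screen_input returns 10' vs intended 'screen_input returns -2'.
Intended log window:
  4: match at position 2
  5: checkpoint: 9
  6: screen_input returns -2
  7: driver got -2
Execution walk:
  count_flags([10, 9, 3, -2, -1], 3) -> 2  [called from pack_ledger, line 9]
  pack_ledger([10, 9, 3, -2, -1], 3) -> 9  [called from main, line 26]
  screen_input([10, 9, 3, -2, -1]) -> 10  [called from main, line 28]
Log line origins:
  1: emitted by main (line 25)
  2: emitted by pack_ledger (line 8)
  3: emitted by count_flags (line 2)
  4: emitted by pack_ledger (line 10)
  5: emitted by main (line 27)
  6: emitted by screen_input (line 19)
  7: emitted by main (line 29)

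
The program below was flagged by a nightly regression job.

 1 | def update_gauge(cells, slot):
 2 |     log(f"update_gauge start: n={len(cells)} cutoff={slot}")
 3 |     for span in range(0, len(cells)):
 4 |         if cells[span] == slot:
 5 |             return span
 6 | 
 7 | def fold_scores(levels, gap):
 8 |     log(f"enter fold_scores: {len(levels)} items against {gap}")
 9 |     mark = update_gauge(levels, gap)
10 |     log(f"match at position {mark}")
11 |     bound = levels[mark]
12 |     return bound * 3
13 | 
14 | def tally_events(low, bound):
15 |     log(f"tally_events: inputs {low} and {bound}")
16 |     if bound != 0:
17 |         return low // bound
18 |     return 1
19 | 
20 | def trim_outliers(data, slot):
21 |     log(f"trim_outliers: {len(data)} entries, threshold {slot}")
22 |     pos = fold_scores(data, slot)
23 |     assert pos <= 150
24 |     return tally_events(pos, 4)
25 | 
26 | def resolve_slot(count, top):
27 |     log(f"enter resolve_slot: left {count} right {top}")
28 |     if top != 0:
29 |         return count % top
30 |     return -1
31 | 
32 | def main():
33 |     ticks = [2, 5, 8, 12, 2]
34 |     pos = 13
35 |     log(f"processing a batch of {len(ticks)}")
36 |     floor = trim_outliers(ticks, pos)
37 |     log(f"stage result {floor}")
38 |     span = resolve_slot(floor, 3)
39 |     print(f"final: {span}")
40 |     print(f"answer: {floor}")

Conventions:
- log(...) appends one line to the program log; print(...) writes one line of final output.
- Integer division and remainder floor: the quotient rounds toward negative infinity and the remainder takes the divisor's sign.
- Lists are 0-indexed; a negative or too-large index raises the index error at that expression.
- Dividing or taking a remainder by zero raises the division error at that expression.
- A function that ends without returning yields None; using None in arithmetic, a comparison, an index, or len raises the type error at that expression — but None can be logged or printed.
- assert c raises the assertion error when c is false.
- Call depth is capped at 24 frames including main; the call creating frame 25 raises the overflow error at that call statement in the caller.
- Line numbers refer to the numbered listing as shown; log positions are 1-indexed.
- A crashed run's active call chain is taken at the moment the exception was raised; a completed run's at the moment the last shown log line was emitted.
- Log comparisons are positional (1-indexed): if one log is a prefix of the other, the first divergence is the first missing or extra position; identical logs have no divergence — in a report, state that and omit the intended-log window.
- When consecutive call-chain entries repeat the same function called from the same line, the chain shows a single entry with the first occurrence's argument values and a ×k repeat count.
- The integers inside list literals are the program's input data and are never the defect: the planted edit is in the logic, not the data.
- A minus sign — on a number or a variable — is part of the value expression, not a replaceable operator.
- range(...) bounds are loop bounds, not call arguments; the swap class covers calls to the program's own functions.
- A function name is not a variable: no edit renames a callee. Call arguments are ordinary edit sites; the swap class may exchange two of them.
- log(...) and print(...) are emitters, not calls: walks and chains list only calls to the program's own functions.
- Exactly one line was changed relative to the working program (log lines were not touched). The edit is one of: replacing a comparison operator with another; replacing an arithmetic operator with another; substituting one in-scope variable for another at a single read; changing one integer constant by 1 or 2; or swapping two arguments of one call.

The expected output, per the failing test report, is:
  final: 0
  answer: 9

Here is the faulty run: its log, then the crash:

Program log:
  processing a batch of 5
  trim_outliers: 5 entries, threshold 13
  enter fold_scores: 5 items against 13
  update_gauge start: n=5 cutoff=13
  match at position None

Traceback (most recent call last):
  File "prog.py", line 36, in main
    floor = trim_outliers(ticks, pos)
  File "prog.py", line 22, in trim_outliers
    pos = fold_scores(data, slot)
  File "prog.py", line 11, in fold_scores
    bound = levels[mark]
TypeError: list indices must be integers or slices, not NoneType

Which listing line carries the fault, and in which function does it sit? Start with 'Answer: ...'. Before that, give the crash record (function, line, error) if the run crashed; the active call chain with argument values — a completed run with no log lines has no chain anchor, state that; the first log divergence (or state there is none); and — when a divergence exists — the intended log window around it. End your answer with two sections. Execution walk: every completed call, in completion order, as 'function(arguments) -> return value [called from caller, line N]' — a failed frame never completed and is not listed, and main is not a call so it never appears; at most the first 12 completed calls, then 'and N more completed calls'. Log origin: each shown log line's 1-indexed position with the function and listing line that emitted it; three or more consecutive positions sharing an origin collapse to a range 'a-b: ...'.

Answer: the defect is in main at line 34.
The tell: Log line 2 is where behavior first shows: 'trim_outliers: 5 entries, threshold 13' appears instead of 'trim_outliers: 5 entries, threshold 12'.
Crash: fold_scores, line 11, TypeError.
Call chain: main -> trim_outliers([2, 5, 8, 12, 2], 13) (called at line 36) -> fold_scores([2, 5, 8, 12, 2], 13) (called at line 22).
First divergence: at position 2 the run shows 'trim_outliers: 5 entries, threshold 13' where the working version logs 'trim_outliers: 5 entries, threshold 12'.
Intended log window:
  1: processing a batch of 5
  2: trim_outliers: 5 entries, threshold 12
  3: enter fold_scores: 5 items against 12
Execution walk:
  update_gauge([2, 5, 8, 12, 2], 13) -> None  [called from fold_scores, line 9]
Log origin:
  1 — main, line 35
  2 — trim_outliers, line 21
  3 — fold_scores, line 8
  4 — update_gauge, line 2
  5 — fold_scores, line 10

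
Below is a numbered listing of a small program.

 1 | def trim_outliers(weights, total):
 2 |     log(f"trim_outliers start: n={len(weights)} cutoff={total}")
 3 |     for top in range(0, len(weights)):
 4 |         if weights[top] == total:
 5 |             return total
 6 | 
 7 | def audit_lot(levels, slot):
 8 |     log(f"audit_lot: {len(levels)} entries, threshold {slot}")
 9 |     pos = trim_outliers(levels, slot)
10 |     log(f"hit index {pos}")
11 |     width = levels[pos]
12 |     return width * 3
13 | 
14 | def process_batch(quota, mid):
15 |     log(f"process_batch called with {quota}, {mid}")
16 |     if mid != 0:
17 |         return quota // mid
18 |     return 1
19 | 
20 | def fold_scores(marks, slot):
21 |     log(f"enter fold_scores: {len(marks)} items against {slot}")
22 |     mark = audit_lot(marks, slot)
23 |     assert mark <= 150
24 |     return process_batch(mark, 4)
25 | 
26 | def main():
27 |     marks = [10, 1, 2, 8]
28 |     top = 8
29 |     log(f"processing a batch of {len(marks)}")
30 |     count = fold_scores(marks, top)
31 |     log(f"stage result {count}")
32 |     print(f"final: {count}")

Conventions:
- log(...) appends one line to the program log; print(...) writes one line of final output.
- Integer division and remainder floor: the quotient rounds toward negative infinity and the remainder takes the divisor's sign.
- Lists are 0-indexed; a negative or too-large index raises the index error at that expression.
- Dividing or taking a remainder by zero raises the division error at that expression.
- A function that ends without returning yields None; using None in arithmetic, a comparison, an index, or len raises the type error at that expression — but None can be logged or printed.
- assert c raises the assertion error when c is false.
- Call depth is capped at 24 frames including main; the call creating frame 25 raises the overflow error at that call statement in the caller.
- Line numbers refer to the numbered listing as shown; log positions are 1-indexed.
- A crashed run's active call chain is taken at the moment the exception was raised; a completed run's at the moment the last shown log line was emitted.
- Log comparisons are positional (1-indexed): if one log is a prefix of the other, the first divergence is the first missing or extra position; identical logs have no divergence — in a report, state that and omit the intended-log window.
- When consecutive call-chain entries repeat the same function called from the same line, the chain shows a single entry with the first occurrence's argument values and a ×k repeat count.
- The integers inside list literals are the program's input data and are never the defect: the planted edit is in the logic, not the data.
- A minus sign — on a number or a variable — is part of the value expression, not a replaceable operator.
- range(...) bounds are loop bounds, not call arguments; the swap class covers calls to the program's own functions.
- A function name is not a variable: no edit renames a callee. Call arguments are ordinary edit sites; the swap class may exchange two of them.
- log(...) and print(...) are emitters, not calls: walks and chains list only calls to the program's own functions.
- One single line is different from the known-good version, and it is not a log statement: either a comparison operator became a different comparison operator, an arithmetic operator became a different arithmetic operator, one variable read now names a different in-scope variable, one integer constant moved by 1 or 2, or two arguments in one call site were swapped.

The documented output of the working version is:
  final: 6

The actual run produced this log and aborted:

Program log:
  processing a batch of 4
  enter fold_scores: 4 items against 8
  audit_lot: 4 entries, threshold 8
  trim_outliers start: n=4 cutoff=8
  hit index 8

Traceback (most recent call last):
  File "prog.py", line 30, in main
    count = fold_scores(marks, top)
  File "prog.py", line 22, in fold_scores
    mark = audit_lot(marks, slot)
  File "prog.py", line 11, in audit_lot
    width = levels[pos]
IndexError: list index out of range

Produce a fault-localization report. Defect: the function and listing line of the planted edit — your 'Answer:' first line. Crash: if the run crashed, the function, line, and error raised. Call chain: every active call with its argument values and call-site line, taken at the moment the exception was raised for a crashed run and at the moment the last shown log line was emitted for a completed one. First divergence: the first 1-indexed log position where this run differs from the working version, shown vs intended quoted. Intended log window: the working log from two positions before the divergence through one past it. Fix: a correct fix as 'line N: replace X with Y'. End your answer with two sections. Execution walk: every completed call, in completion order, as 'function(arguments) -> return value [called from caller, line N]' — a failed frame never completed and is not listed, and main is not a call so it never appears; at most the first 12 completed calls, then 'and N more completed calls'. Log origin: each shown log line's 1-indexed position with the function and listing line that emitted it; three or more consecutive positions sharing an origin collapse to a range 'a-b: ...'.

Answer: the defect is in trim_outliers at line 5.
Key fact: At log position 5 the runs split — shown 'hit index 8', but the working version logs 'hit index 3'.
Crash: audit_lot, line 11, IndexError.
Call chain: main -> fold_scores([10, 1, 2, 8], 8) (called at line 30) -> audit_lot([10, 1, 2, 8], 8) (called at line 22).
First divergence: position 5; shown 'hit index 8' vs intended 'hit index 3'.
Intended log window:
  3: audit_lot: 4 entries, threshold 8
  4: trim_outliers start: n=4 cutoff=8
  5: hit index 3
  6: process_batch called with 24, 4
Execution walk:
  trim_outliers([10, 1, 2, 8], 8) -> 8  [called from audit_lot, line 9]
Log line origins:
  1: emitted by main (line 29)
  2: emitted by fold_scores (line 21)
  3: emitted by audit_lot (line 8)
  4: emitted by trim_outliers (line 2)
  5: emitted by audit_lot (line 10)
A correct fix: line 5: replace `total` with `top`.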